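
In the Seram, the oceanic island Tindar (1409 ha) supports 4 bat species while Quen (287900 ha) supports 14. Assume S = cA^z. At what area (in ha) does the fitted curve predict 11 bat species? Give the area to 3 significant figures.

z = ln(14/4) / ln(287900/1409) = 1.2528 / 5.3197 = 0.2355
c = 4 / 1409^0.2355 = 4 / 5.515 = 0.7253
A = (11/0.7253)^(1/0.2355) ⇒ ln A = ln(15.17)/0.2355 = 11.5463
A = e^11.5463 ≈ 103394 ha

103000 ha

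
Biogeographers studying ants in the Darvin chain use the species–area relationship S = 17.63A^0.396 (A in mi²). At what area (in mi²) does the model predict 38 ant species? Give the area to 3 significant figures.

6.95 mi²

38 = 17.63 × A^0.396  ⇒  A^0.396 = 38/17.63 = 2.155
ln A = ln(2.155) / 0.396 = 0.7680 / 0.396 = 1.9394
A = e^1.9394 ≈ 6.954 mi²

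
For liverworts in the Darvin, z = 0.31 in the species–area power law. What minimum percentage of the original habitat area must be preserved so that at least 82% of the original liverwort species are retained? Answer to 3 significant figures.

Need (A_new/A_old)^0.31 = 0.82, so A_new/A_old = 0.82^(1/0.31) = 0.82^3.226
ln(A_new/A_old) = ln 0.82 / 0.31 = -0.1985 / 0.31 = -0.6402
A_new/A_old = e^-0.6402 ≈ 0.5272

52.7%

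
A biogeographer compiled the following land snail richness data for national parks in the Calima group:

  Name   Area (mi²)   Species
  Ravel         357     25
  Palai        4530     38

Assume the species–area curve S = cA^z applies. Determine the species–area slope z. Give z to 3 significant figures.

0.165

Taking logs: ln S = ln c + z ln A, so z = (ln S₂ − ln S₁)/(ln A₂ − ln A₁).
z = ln(38/25) / ln(4530/357) = ln(1.52) / ln(12.69) = 0.4187 / 2.5407 = 0.1648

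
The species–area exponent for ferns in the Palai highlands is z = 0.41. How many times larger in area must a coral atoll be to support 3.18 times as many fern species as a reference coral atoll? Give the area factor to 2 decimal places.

(A₂/A₁)^0.41 = 3.18, so A₂/A₁ = 3.18^(1/0.41) = 3.18^2.439
ln(A₂/A₁) = ln 3.18 / 0.41 = 1.1569 / 0.41 = 2.8217
A₂/A₁ = e^2.8217 ≈ 16.8

16.80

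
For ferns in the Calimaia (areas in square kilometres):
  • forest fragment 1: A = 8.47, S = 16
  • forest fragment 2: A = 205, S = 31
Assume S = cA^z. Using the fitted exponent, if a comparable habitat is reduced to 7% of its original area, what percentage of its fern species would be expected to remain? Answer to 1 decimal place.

57.6%

z = ln(31/16) / ln(205/8.47) = 0.6614 / 3.1865 = 0.2076
S_new/S_old = (A_new/A_old)^z = 0.07^0.2076 = exp(0.2076 × -2.6593) = 0.5758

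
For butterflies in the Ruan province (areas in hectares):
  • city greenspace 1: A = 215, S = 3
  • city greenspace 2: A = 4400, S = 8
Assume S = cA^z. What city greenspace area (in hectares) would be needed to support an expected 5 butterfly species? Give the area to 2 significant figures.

1000 hectares

z = ln(8/3) / ln(4400/215) = 0.9808 / 3.0187 = 0.3249
c = 3 / 215^0.3249 = 3 / 5.726 = 0.5239
A = (5/0.5239)^(1/0.3249) ⇒ ln A = ln(9.543)/0.3249 = 6.9428
A = e^6.9428 ≈ 1036 hectares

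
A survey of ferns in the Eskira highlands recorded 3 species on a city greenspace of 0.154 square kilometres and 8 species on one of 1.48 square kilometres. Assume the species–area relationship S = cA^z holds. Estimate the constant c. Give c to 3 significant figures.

z = ln(S₂/S₁) / ln(A₂/A₁) = ln(8/3) / ln(1.48/0.154) = 0.9808 / 2.2628 = 0.4334
c = S₁ / A₁^z = 3 / 0.154^0.4334 = 3 / 0.4445 = 6.75

6.75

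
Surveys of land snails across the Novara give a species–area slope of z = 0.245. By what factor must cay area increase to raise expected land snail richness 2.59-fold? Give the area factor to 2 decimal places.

48.63

(A₂/A₁)^0.245 = 2.59, so A₂/A₁ = 2.59^(1/0.245) = 2.59^4.082
ln(A₂/A₁) = ln 2.59 / 0.245 = 0.9517 / 0.245 = 3.8843
A₂/A₁ = e^3.8843 ≈ 48.63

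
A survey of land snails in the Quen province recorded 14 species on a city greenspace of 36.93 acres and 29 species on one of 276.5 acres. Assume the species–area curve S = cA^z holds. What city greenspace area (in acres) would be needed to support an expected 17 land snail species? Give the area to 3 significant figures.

63.2 acres

z = ln(29/14) / ln(276.5/36.93) = 0.7282 / 2.0132 = 0.3617
c = 14 / 36.93^0.3617 = 14 / 3.69 = 3.794
A = (17/3.794)^(1/0.3617) ⇒ ln A = ln(4.48)/0.3617 = 4.1458
A = e^4.1458 ≈ 63.17 acres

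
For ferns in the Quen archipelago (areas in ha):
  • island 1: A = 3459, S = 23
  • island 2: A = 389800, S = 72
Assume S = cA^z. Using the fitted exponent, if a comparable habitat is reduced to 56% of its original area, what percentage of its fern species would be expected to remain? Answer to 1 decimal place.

z = ln(72/23) / ln(389800/3459) = 1.1412 / 4.7247 = 0.2415
S_new/S_old = (A_new/A_old)^z = 0.56^0.2415 = exp(0.2415 × -0.5798) = 0.8693

86.9%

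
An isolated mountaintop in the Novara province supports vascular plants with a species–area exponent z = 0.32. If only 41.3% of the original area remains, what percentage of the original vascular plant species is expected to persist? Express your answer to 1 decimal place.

S_new/S_old = (A_new/A_old)^z = 0.413^0.32
= exp(0.32 × ln 0.413) = exp(0.32 × -0.8843) = exp(-0.2830) ≈ 0.7535

75.4%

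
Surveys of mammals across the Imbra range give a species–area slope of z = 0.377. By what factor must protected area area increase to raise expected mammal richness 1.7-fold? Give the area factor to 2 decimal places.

4.09

(A₂/A₁)^0.377 = 1.7, so A₂/A₁ = 1.7^(1/0.377) = 1.7^2.653
ln(A₂/A₁) = ln 1.7 / 0.377 = 0.5306 / 0.377 = 1.4075
A₂/A₁ = e^1.4075 ≈ 4.086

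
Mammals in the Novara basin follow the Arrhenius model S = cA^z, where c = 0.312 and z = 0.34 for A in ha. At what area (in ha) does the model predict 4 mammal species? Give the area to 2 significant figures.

1800 ha

4 = 0.312 × A^0.34  ⇒  A^0.34 = 4/0.312 = 12.82
ln A = ln(12.82) / 0.34 = 2.5510 / 0.34 = 7.5031
A = e^7.5031 ≈ 1814 ha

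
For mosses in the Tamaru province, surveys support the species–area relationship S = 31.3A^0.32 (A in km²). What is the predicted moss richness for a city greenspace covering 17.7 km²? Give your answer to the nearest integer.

S = 31.3 × 17.7^0.32 = 31.3 × 2.508 ≈ 78.5

79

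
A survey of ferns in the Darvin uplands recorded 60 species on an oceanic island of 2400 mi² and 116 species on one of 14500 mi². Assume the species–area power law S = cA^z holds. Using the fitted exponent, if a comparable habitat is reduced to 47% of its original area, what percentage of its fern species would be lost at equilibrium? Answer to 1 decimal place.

24.2%

z = ln(116/60) / ln(14500/2400) = 0.6592 / 1.7987 = 0.3665
S_new/S_old = (A_new/A_old)^z = 0.47^0.3665 = exp(0.3665 × -0.7550) = 0.7583
Fraction lost = 1 − 0.7583 = 0.2417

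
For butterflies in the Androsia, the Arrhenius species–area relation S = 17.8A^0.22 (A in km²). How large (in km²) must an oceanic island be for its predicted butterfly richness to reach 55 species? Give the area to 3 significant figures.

55 = 17.8 × A^0.22  ⇒  A^0.22 = 55/17.8 = 3.09
ln A = ln(3.09) / 0.22 = 1.1281 / 0.22 = 5.1279
A = e^5.1279 ≈ 168.7 km²

169 km²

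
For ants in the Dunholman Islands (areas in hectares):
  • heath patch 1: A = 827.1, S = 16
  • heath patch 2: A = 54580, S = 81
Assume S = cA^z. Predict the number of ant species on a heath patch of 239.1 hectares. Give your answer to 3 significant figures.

9.90

z = ln(81/16) / ln(54580/827.1) = 1.6219 / 4.1895 = 0.3871
c = 16 / 827.1^0.3871 = 16 / 13.47 = 1.188
S₃ = 1.188 × 239.1^0.3871 = 1.188 × 8.333 ≈ 9.896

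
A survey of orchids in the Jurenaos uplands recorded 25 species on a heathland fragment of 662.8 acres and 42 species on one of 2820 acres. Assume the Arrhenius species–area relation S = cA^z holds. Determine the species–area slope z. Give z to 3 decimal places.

Taking logs: ln S = ln c + z ln A, so z = (ln S₂ − ln S₁)/(ln A₂ − ln A₁).
z = ln(42/25) / ln(2820/662.8) = ln(1.68) / ln(4.255) = 0.5188 / 1.4480 = 0.3583

0.358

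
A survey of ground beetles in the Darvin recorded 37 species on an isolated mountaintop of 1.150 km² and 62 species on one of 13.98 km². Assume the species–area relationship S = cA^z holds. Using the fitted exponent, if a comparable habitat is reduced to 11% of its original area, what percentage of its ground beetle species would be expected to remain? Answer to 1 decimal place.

63.4%

z = ln(62/37) / ln(13.98/1.15) = 0.5162 / 2.4979 = 0.2067
S_new/S_old = (A_new/A_old)^z = 0.11^0.2067 = exp(0.2067 × -2.2073) = 0.6337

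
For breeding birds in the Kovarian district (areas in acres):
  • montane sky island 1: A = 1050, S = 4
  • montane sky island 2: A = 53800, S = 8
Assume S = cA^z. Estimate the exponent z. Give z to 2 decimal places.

0.18

Taking logs: ln S = ln c + z ln A, so z = (ln S₂ − ln S₁)/(ln A₂ − ln A₁).
z = ln(8/4) / ln(53800/1050) = ln(2) / ln(51.24) = 0.6931 / 3.9365 = 0.1761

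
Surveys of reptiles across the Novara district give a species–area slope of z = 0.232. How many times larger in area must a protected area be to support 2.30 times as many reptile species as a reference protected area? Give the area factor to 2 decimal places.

36.24

(A₂/A₁)^0.232 = 2.3, so A₂/A₁ = 2.3^(1/0.232) = 2.3^4.31
ln(A₂/A₁) = ln 2.3 / 0.232 = 0.8329 / 0.232 = 3.5901
A₂/A₁ = e^3.5901 ≈ 36.24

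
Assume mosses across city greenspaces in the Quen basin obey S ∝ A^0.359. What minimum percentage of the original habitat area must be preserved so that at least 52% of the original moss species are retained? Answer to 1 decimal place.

16.2%

Need (A_new/A_old)^0.359 = 0.52, so A_new/A_old = 0.52^(1/0.359) = 0.52^2.786
ln(A_new/A_old) = ln 0.52 / 0.359 = -0.6539 / 0.359 = -1.8215
A_new/A_old = e^-1.8215 ≈ 0.1618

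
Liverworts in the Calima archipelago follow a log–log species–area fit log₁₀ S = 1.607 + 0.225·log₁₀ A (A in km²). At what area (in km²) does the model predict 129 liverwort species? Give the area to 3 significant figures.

129 = 40.46 × A^0.225  ⇒  A^0.225 = 129/40.46 = 3.189
ln A = ln(3.189) / 0.225 = 1.1596 / 0.225 = 5.1536
A = e^5.1536 ≈ 173.1 km²

173 km²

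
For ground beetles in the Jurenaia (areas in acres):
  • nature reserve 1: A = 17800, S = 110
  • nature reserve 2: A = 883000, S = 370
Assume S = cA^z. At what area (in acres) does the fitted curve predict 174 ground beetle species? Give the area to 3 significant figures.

z = ln(370/110) / ln(883000/17800) = 1.2130 / 3.9041 = 0.3107
c = 110 / 17800^0.3107 = 110 / 20.92 = 5.257
A = (174/5.257)^(1/0.3107) ⇒ ln A = ln(33.1)/0.3107 = 11.2629
A = e^11.2629 ≈ 77877 acres

77900 acres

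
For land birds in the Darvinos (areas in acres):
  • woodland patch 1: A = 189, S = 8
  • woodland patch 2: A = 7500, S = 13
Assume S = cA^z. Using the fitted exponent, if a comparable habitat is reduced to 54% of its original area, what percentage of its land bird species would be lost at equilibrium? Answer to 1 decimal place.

7.8%

z = ln(13/8) / ln(7500/189) = 0.4855 / 3.6809 = 0.1319
S_new/S_old = (A_new/A_old)^z = 0.54^0.1319 = exp(0.1319 × -0.6162) = 0.9219
Fraction lost = 1 − 0.9219 = 0.07806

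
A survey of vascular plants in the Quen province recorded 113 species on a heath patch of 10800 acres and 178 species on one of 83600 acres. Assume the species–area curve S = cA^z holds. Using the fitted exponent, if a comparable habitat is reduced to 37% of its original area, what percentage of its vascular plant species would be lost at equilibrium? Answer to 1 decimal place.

19.8%

z = ln(178/113) / ln(83600/10800) = 0.4544 / 2.0465 = 0.2220
S_new/S_old = (A_new/A_old)^z = 0.37^0.2220 = exp(0.2220 × -0.9943) = 0.8019
Fraction lost = 1 − 0.8019 = 0.1981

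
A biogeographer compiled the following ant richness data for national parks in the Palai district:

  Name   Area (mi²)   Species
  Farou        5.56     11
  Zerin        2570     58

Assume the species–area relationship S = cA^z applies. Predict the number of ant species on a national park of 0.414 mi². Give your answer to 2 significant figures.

5.4

z = ln(58/11) / ln(2570/5.56) = 1.6625 / 6.1361 = 0.2709
c = 11 / 5.56^0.2709 = 11 / 1.592 = 6.911
S₃ = 6.911 × 0.414^0.2709 = 6.911 × 0.7875 ≈ 5.442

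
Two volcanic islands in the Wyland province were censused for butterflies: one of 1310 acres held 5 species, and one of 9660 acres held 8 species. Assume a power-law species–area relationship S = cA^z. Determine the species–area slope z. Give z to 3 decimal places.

0.235

Taking logs: ln S = ln c + z ln A, so z = (ln S₂ − ln S₁)/(ln A₂ − ln A₁).
z = ln(8/5) / ln(9660/1310) = ln(1.6) / ln(7.374) = 0.4700 / 1.9980 = 0.2352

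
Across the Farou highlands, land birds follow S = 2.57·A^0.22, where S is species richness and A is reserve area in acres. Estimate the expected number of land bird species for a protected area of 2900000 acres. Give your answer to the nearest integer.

68

S = 2.57 × 2900000^0.22
ln S = ln 2.57 + 0.22 × ln 2900000 = 0.9439 + 0.22 × 14.8802 = 4.2176
S = e^4.2176 ≈ 67.87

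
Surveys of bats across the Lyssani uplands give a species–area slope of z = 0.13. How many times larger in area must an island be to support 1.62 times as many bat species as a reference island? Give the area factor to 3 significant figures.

40.9

(A₂/A₁)^0.13 = 1.62, so A₂/A₁ = 1.62^(1/0.13) = 1.62^7.692
ln(A₂/A₁) = ln 1.62 / 0.13 = 0.4824 / 0.13 = 3.7110
A₂/A₁ = e^3.7110 ≈ 40.89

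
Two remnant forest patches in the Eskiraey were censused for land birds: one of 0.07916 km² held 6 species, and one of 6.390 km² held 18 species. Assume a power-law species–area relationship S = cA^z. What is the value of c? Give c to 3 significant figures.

z = ln(S₂/S₁) / ln(A₂/A₁) = ln(18/6) / ln(6.39/0.07916) = 1.0986 / 4.3910 = 0.2502
c = S₁ / A₁^z = 6 / 0.07916^0.2502 = 6 / 0.5302 = 11.32

11.3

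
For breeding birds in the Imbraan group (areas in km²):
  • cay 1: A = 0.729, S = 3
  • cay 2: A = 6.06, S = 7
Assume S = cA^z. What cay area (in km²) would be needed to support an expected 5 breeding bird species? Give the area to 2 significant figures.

z = ln(7/3) / ln(6.06/0.729) = 0.8473 / 2.1178 = 0.4001
c = 3 / 0.729^0.4001 = 3 / 0.8812 = 3.404
A = (5/3.404)^(1/0.4001) ⇒ ln A = ln(1.469)/0.4001 = 0.9607
A = e^0.9607 ≈ 2.614 km²

2.6 km²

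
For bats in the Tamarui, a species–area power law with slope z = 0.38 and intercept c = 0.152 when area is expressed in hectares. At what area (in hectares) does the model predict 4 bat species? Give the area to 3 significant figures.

5460 hectares

4 = 0.152 × A^0.38  ⇒  A^0.38 = 4/0.152 = 26.32
ln A = ln(26.32) / 0.38 = 3.2702 / 0.38 = 8.6057
A = e^8.6057 ≈ 5463 hectares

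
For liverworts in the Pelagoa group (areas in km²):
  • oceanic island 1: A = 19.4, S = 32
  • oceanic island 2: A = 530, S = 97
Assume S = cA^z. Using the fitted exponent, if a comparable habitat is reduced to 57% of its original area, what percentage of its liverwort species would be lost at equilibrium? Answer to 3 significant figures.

z = ln(97/32) / ln(530/19.4) = 1.1090 / 3.3076 = 0.3353
S_new/S_old = (A_new/A_old)^z = 0.57^0.3353 = exp(0.3353 × -0.5621) = 0.8282
Fraction lost = 1 − 0.8282 = 0.1718

17.2%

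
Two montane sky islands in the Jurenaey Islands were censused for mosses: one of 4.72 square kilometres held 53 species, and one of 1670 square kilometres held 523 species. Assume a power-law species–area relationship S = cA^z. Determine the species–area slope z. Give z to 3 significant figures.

0.390

Taking logs: ln S = ln c + z ln A, so z = (ln S₂ − ln S₁)/(ln A₂ − ln A₁).
z = ln(523/53) / ln(1670/4.72) = ln(9.868) / ln(353.8) = 2.2893 / 5.8688 = 0.3901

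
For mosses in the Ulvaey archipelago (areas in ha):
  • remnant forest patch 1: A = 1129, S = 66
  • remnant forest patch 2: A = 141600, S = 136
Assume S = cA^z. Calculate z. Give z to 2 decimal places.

Taking logs: ln S = ln c + z ln A, so z = (ln S₂ − ln S₁)/(ln A₂ − ln A₁).
z = ln(136/66) / ln(141600/1129) = ln(2.061) / ln(125.4) = 0.7230 / 4.8317 = 0.1496

0.15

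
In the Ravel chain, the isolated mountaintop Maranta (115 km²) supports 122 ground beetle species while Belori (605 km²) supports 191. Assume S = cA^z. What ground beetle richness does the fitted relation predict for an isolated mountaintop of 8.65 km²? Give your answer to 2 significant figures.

61

z = ln(191/122) / ln(605/115) = 0.4483 / 1.6603 = 0.2700
c = 122 / 115^0.2700 = 122 / 3.6 = 33.88
S₃ = 33.88 × 8.65^0.2700 = 33.88 × 1.791 ≈ 60.67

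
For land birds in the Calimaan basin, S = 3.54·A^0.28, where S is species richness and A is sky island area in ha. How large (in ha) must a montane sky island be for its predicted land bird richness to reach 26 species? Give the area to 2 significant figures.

26 = 3.54 × A^0.28  ⇒  A^0.28 = 26/3.54 = 7.345
ln A = ln(7.345) / 0.28 = 1.9940 / 0.28 = 7.1213
A = e^7.1213 ≈ 1238 ha

1200 ha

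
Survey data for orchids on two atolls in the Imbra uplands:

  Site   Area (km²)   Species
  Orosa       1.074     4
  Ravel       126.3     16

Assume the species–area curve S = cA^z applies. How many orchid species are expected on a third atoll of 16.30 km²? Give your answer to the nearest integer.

9

z = ln(16/4) / ln(126.3/1.074) = 1.3863 / 4.7673 = 0.2908
c = 4 / 1.074^0.2908 = 4 / 1.021 = 3.918
S₃ = 3.918 × 16.3^0.2908 = 3.918 × 2.252 ≈ 8.821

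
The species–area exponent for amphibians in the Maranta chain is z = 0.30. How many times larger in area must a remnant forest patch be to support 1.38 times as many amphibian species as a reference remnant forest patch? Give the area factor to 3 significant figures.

2.93

(A₂/A₁)^0.3 = 1.38, so A₂/A₁ = 1.38^(1/0.3) = 1.38^3.333
ln(A₂/A₁) = ln 1.38 / 0.3 = 0.3221 / 0.3 = 1.0736
A₂/A₁ = e^1.0736 ≈ 2.926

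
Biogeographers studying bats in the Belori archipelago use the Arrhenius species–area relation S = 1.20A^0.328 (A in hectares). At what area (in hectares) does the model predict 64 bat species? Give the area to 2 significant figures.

64 = 1.2 × A^0.328  ⇒  A^0.328 = 64/1.2 = 53.33
ln A = ln(53.33) / 0.328 = 3.9766 / 0.328 = 12.1237
A = e^12.1237 ≈ 184179 hectares

180000 hectares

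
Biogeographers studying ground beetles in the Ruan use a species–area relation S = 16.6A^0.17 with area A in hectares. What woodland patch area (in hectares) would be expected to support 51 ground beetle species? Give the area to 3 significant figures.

737 hectares

51 = 16.6 × A^0.17  ⇒  A^0.17 = 51/16.6 = 3.072
ln A = ln(3.072) / 0.17 = 1.1224 / 0.17 = 6.6025
A = e^6.6025 ≈ 736.9 hectares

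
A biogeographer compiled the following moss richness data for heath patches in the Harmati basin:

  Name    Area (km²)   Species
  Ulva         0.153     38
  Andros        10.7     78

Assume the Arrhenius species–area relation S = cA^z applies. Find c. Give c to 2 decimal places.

z = ln(S₂/S₁) / ln(A₂/A₁) = ln(78/38) / ln(10.7/0.153) = 0.7191 / 4.2476 = 0.1693
c = S₁ / A₁^z = 38 / 0.153^0.1693 = 38 / 0.7277 = 52.22

52.22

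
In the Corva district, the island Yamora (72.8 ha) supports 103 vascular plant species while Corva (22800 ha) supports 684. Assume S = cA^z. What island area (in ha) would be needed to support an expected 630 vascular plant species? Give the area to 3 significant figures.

z = ln(684/103) / ln(22800/72.8) = 1.8932 / 5.7468 = 0.3294
c = 103 / 72.8^0.3294 = 103 / 4.106 = 25.08
A = (630/25.08)^(1/0.3294) ⇒ ln A = ln(25.12)/0.3294 = 9.7849
A = e^9.7849 ≈ 17763 ha

17800 ha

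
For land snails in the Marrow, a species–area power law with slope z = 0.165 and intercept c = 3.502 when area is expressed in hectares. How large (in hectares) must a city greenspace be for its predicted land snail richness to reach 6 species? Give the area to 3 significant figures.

6 = 3.502 × A^0.165  ⇒  A^0.165 = 6/3.502 = 1.713
ln A = ln(1.713) / 0.165 = 0.5384 / 0.165 = 3.2632
A = e^3.2632 ≈ 26.13 hectares

26.1 hectares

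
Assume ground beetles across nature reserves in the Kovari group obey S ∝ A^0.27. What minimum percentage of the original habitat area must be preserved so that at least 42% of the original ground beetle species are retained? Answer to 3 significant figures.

4.02%

Need (A_new/A_old)^0.27 = 0.42, so A_new/A_old = 0.42^(1/0.27) = 0.42^3.704
ln(A_new/A_old) = ln 0.42 / 0.27 = -0.8675 / 0.27 = -3.2130
A_new/A_old = e^-3.2130 ≈ 0.04024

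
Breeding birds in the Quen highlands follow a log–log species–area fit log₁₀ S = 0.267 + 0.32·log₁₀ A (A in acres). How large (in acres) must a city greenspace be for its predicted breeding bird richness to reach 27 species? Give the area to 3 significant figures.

27 = 1.849 × A^0.32  ⇒  A^0.32 = 27/1.849 = 14.6
ln A = ln(14.6) / 0.32 = 2.6810 / 0.32 = 8.3783
A = e^8.3783 ≈ 4351 acres

4350 acres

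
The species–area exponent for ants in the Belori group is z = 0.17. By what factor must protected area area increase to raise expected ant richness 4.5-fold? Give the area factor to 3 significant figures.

(A₂/A₁)^0.17 = 4.5, so A₂/A₁ = 4.5^(1/0.17) = 4.5^5.882
ln(A₂/A₁) = ln 4.5 / 0.17 = 1.5041 / 0.17 = 8.8475
A₂/A₁ = e^8.8475 ≈ 6957

6960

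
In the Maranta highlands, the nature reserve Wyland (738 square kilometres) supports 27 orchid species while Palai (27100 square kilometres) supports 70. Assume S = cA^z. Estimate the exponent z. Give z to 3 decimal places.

0.264

Taking logs: ln S = ln c + z ln A, so z = (ln S₂ − ln S₁)/(ln A₂ − ln A₁).
z = ln(70/27) / ln(27100/738) = ln(2.593) / ln(36.72) = 0.9527 / 3.6033 = 0.2644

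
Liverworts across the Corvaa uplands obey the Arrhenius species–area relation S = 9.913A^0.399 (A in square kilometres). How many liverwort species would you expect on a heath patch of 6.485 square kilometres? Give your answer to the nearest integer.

21 species

S = 9.913 × 6.485^0.399 = 9.913 × 2.108 ≈ 20.9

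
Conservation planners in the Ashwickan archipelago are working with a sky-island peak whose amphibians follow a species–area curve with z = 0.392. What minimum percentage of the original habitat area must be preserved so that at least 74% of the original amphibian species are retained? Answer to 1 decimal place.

Need (A_new/A_old)^0.392 = 0.74, so A_new/A_old = 0.74^(1/0.392) = 0.74^2.551
ln(A_new/A_old) = ln 0.74 / 0.392 = -0.3011 / 0.392 = -0.7681
A_new/A_old = e^-0.7681 ≈ 0.4639

46.4%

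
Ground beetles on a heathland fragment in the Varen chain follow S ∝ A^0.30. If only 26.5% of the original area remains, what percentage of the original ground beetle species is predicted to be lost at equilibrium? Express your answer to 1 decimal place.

32.9%

S_new/S_old = (A_new/A_old)^z = 0.265^0.3
= exp(0.3 × ln 0.265) = exp(0.3 × -1.3280) = exp(-0.3984) ≈ 0.6714
Fraction lost = 1 − 0.6714 = 0.3286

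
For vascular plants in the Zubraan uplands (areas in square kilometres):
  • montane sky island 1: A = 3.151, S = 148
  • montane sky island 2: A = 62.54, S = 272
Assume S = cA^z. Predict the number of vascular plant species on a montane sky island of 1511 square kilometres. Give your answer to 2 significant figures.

520

z = ln(272/148) / ln(62.54/3.151) = 0.6086 / 2.9881 = 0.2037
c = 148 / 3.151^0.2037 = 148 / 1.263 = 117.1
S₃ = 117.1 × 1511^0.2037 = 117.1 × 4.441 ≈ 520.3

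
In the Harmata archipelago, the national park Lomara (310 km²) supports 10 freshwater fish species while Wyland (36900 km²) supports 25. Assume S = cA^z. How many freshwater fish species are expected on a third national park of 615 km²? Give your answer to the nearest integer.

11

z = ln(25/10) / ln(36900/310) = 0.9163 / 4.7794 = 0.1917
c = 10 / 310^0.1917 = 10 / 3.004 = 3.329
S₃ = 3.329 × 615^0.1917 = 3.329 × 3.425 ≈ 11.4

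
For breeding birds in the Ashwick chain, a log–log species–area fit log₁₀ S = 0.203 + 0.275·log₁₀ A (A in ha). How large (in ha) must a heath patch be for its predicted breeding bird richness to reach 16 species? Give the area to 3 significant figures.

16 = 1.596 × A^0.275  ⇒  A^0.275 = 16/1.596 = 10.03
ln A = ln(10.03) / 0.275 = 2.3052 / 0.275 = 8.3824
A = e^8.3824 ≈ 4370 ha

4370 ha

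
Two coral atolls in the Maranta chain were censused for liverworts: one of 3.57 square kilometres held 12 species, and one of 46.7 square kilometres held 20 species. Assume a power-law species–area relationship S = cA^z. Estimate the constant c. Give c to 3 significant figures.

9.32

z = ln(S₂/S₁) / ln(A₂/A₁) = ln(20/12) / ln(46.7/3.57) = 0.5108 / 2.5712 = 0.1987
c = S₁ / A₁^z = 12 / 3.57^0.1987 = 12 / 1.288 = 9.319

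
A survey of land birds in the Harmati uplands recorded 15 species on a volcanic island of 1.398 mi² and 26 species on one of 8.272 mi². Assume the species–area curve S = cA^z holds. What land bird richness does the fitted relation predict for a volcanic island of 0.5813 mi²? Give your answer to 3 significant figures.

11.4

z = ln(26/15) / ln(8.272/1.398) = 0.5500 / 1.7778 = 0.3094
c = 15 / 1.398^0.3094 = 15 / 1.109 = 13.52
S₃ = 13.52 × 0.5813^0.3094 = 13.52 × 0.8455 ≈ 11.43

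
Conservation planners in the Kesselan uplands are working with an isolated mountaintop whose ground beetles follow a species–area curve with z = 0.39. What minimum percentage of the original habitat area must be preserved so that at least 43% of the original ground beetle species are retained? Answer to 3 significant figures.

Need (A_new/A_old)^0.39 = 0.43, so A_new/A_old = 0.43^(1/0.39) = 0.43^2.564
ln(A_new/A_old) = ln 0.43 / 0.39 = -0.8440 / 0.39 = -2.1640
A_new/A_old = e^-2.1640 ≈ 0.1149

11.5%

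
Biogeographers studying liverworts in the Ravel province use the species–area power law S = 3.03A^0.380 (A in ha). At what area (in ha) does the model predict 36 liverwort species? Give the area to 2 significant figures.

36 = 3.03 × A^0.38  ⇒  A^0.38 = 36/3.03 = 11.88
ln A = ln(11.88) / 0.38 = 2.4750 / 0.38 = 6.5130
A = e^6.5130 ≈ 673.9 ha

670 ha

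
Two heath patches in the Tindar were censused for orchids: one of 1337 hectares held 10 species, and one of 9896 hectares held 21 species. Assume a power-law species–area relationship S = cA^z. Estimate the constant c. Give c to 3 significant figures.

0.694

z = ln(S₂/S₁) / ln(A₂/A₁) = ln(21/10) / ln(9896/1337) = 0.7419 / 2.0017 = 0.3707
c = S₁ / A₁^z = 10 / 1337^0.3707 = 10 / 14.41 = 0.6939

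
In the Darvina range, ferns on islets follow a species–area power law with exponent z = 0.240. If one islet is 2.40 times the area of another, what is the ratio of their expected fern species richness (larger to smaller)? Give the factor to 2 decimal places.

1.23

S₂/S₁ = (A₂/A₁)^z = 2.4^0.24
ln(S₂/S₁) = 0.24 × ln 2.4 = 0.24 × 0.8755 = 0.2101
S₂/S₁ = e^0.2101 ≈ 1.234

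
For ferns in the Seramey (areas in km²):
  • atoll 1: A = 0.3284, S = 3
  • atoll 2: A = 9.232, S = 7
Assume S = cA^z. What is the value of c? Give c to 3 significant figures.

z = ln(S₂/S₁) / ln(A₂/A₁) = ln(7/3) / ln(9.232/0.3284) = 0.8473 / 3.3362 = 0.2540
c = S₁ / A₁^z = 3 / 0.3284^0.2540 = 3 / 0.7537 = 3.981

3.98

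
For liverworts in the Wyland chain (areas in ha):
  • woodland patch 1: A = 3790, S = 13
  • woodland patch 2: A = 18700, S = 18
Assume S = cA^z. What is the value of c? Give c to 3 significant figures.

2.42

z = ln(S₂/S₁) / ln(A₂/A₁) = ln(18/13) / ln(18700/3790) = 0.3254 / 1.5962 = 0.2039
c = S₁ / A₁^z = 13 / 3790^0.2039 = 13 / 5.365 = 2.423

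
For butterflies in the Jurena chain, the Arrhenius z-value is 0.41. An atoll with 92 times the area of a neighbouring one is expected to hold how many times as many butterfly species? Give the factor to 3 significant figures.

6.38

S₂/S₁ = (A₂/A₁)^z = 92^0.41
ln(S₂/S₁) = 0.41 × ln 92 = 0.41 × 4.5218 = 1.8539
S₂/S₁ = e^1.8539 ≈ 6.385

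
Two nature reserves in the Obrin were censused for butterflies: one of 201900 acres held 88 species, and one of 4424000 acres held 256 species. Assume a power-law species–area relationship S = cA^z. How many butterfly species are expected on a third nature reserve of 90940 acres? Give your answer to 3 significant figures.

66.8

z = ln(256/88) / ln(4424000/201900) = 1.0678 / 3.0870 = 0.3459
c = 88 / 201900^0.3459 = 88 / 68.41 = 1.286
S₃ = 1.286 × 90940^0.3459 = 1.286 × 51.92 ≈ 66.78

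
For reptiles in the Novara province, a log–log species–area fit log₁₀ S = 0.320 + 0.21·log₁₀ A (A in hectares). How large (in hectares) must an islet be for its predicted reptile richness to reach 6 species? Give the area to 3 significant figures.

6 = 2.089 × A^0.21  ⇒  A^0.21 = 6/2.089 = 2.872
ln A = ln(2.872) / 0.21 = 1.0549 / 0.21 = 5.0235
A = e^5.0235 ≈ 151.9 hectares

152 hectares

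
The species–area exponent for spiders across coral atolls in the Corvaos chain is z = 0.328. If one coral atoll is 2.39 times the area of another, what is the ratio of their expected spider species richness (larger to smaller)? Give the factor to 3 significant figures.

S₂/S₁ = (A₂/A₁)^z = 2.39^0.328
ln(S₂/S₁) = 0.328 × ln 2.39 = 0.328 × 0.8713 = 0.2858
S₂/S₁ = e^0.2858 ≈ 1.331

1.33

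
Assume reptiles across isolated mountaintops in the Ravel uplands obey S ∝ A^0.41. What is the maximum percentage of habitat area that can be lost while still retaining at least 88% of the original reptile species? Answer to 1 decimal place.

26.8%

Need (A_new/A_old)^0.41 = 0.88, so A_new/A_old = 0.88^(1/0.41) = 0.88^2.439
ln(A_new/A_old) = ln 0.88 / 0.41 = -0.1278 / 0.41 = -0.3118
A_new/A_old = e^-0.3118 ≈ 0.7321
Fraction that can be lost = 1 − 0.7321 = 0.2679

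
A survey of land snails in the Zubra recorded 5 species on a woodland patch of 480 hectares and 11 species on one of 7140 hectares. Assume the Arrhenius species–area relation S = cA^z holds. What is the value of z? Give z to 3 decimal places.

Taking logs: ln S = ln c + z ln A, so z = (ln S₂ − ln S₁)/(ln A₂ − ln A₁).
z = ln(11/5) / ln(7140/480) = ln(2.2) / ln(14.88) = 0.7885 / 2.6997 = 0.2921

0.292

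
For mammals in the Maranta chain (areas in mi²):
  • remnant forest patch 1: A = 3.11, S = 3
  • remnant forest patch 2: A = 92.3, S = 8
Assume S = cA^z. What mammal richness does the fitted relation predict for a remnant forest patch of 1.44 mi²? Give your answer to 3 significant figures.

z = ln(8/3) / ln(92.3/3.11) = 0.9808 / 3.3904 = 0.2893
c = 3 / 3.11^0.2893 = 3 / 1.389 = 2.161
S₃ = 2.161 × 1.44^0.2893 = 2.161 × 1.111 ≈ 2.401

2.40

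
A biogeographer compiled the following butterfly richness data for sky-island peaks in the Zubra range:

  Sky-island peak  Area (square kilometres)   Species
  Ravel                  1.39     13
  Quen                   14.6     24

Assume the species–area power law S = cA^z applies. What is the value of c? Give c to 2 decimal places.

z = ln(S₂/S₁) / ln(A₂/A₁) = ln(24/13) / ln(14.6/1.39) = 0.6131 / 2.3517 = 0.2607
c = S₁ / A₁^z = 13 / 1.39^0.2607 = 13 / 1.09 = 11.93

11.93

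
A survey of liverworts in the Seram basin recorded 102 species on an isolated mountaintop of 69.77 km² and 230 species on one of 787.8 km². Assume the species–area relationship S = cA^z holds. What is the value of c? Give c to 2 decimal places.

24.56

z = ln(S₂/S₁) / ln(A₂/A₁) = ln(230/102) / ln(787.8/69.77) = 0.8131 / 2.4240 = 0.3354
c = S₁ / A₁^z = 102 / 69.77^0.3354 = 102 / 4.154 = 24.56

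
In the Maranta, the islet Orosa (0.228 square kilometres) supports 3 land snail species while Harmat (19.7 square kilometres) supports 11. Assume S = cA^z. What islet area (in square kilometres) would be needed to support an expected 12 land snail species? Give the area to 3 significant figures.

26.6 square kilometres

z = ln(11/3) / ln(19.7/0.228) = 1.2993 / 4.4590 = 0.2914
c = 3 / 0.228^0.2914 = 3 / 0.65 = 4.615
A = (12/4.615)^(1/0.2914) ⇒ ln A = ln(2.6)/0.2914 = 3.2792
A = e^3.2792 ≈ 26.56 square kilometres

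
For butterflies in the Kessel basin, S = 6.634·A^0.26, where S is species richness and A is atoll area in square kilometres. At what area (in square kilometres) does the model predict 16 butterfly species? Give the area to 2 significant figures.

30 square kilometres

16 = 6.634 × A^0.26  ⇒  A^0.26 = 16/6.634 = 2.412
ln A = ln(2.412) / 0.26 = 0.8804 / 0.26 = 3.3861
A = e^3.3861 ≈ 29.55 square kilometres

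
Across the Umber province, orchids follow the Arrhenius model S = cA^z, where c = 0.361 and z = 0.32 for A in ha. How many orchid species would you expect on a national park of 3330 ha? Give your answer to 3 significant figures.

S = 0.361 × 3330^0.32
ln S = ln 0.361 + 0.32 × ln 3330 = -1.0189 + 0.32 × 8.1107 = 1.5766
S = e^1.5766 ≈ 4.838

4.84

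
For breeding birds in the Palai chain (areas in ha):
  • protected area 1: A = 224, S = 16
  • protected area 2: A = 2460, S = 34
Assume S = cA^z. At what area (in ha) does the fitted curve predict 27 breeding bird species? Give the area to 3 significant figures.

z = ln(34/16) / ln(2460/224) = 0.7538 / 2.3963 = 0.3146
c = 16 / 224^0.3146 = 16 / 5.486 = 2.916
A = (27/2.916)^(1/0.3146) ⇒ ln A = ln(9.258)/0.3146 = 7.0751
A = e^7.0751 ≈ 1182 ha

1180 ha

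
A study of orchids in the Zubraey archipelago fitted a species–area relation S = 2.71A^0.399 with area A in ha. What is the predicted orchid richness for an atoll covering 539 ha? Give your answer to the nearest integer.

S = 2.71 × 539^0.399
ln S = ln 2.71 + 0.399 × ln 539 = 0.9969 + 0.399 × 6.2897 = 3.5065
S = e^3.5065 ≈ 33.33

33 species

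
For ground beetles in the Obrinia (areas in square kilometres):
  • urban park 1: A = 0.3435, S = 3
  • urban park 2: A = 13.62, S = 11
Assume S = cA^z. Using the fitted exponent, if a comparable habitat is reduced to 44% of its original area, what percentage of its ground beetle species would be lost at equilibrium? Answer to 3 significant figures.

z = ln(11/3) / ln(13.62/0.3435) = 1.2993 / 3.6801 = 0.3531
S_new/S_old = (A_new/A_old)^z = 0.44^0.3531 = exp(0.3531 × -0.8210) = 0.7484
Fraction lost = 1 − 0.7484 = 0.2516

25.2%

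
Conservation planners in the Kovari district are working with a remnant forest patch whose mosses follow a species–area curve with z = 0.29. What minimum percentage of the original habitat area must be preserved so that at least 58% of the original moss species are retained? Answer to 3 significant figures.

Need (A_new/A_old)^0.29 = 0.58, so A_new/A_old = 0.58^(1/0.29) = 0.58^3.448
ln(A_new/A_old) = ln 0.58 / 0.29 = -0.5447 / 0.29 = -1.8784
A_new/A_old = e^-1.8784 ≈ 0.1528

15.3%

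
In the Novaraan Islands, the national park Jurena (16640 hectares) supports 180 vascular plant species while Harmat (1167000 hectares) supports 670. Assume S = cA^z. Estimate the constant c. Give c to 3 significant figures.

8.91

z = ln(S₂/S₁) / ln(A₂/A₁) = ln(670/180) / ln(1167000/16640) = 1.3143 / 4.2504 = 0.3092
c = S₁ / A₁^z = 180 / 16640^0.3092 = 180 / 20.2 = 8.912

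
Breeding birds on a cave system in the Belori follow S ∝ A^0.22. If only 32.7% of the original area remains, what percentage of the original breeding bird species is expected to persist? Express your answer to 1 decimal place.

78.2%

S_new/S_old = (A_new/A_old)^z = 0.327^0.22
= exp(0.22 × ln 0.327) = exp(0.22 × -1.1178) = exp(-0.2459) ≈ 0.782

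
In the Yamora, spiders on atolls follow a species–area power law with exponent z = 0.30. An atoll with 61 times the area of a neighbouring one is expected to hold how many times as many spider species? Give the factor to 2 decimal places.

3.43

S₂/S₁ = (A₂/A₁)^z = 61^0.3
ln(S₂/S₁) = 0.3 × ln 61 = 0.3 × 4.1109 = 1.2333
S₂/S₁ = e^1.2333 ≈ 3.432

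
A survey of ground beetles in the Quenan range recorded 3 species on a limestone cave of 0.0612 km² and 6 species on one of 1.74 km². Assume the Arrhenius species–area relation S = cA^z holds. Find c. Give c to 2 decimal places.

5.35

z = ln(S₂/S₁) / ln(A₂/A₁) = ln(6/3) / ln(1.74/0.0612) = 0.6931 / 3.3475 = 0.2071
c = S₁ / A₁^z = 3 / 0.0612^0.2071 = 3 / 0.5608 = 5.35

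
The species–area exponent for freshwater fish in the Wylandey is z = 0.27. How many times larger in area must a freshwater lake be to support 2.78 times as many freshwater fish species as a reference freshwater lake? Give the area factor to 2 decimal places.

44.12

(A₂/A₁)^0.27 = 2.78, so A₂/A₁ = 2.78^(1/0.27) = 2.78^3.704
ln(A₂/A₁) = ln 2.78 / 0.27 = 1.0225 / 0.27 = 3.7869
A₂/A₁ = e^3.7869 ≈ 44.12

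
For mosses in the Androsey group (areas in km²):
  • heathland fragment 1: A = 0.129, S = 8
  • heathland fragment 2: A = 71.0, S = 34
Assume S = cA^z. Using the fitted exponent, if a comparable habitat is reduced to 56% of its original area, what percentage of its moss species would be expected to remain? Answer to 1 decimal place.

87.6%

z = ln(34/8) / ln(71/0.129) = 1.4469 / 6.3106 = 0.2293
S_new/S_old = (A_new/A_old)^z = 0.56^0.2293 = exp(0.2293 × -0.5798) = 0.8755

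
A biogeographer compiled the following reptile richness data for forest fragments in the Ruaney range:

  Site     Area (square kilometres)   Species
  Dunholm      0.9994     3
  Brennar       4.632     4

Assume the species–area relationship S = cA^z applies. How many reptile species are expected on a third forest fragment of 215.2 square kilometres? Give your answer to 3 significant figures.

z = ln(4/3) / ln(4.632/0.9994) = 0.2877 / 1.5336 = 0.1876
c = 3 / 0.9994^0.1876 = 3 / 0.9999 = 3
S₃ = 3 × 215.2^0.1876 = 3 × 2.739 ≈ 8.218

8.22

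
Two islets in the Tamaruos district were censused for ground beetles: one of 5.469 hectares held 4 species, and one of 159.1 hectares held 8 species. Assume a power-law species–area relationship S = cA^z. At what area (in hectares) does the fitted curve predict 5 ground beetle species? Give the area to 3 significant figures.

z = ln(8/4) / ln(159.1/5.469) = 0.6931 / 3.3704 = 0.2057
c = 4 / 5.469^0.2057 = 4 / 1.418 = 2.82
A = (5/2.82)^(1/0.2057) ⇒ ln A = ln(1.773)/0.2057 = 2.7841
A = e^2.7841 ≈ 16.19 hectares

16.2 hectares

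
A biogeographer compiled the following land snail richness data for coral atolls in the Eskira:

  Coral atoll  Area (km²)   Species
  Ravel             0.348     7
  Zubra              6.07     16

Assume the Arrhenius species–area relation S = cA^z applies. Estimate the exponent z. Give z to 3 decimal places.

0.289

Taking logs: ln S = ln c + z ln A, so z = (ln S₂ − ln S₁)/(ln A₂ − ln A₁).
z = ln(16/7) / ln(6.07/0.348) = ln(2.286) / ln(17.44) = 0.8267 / 2.8589 = 0.2892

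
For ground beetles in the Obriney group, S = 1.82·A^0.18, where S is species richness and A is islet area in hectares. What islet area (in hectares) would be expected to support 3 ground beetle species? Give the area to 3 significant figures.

16.1 hectares

3 = 1.82 × A^0.18  ⇒  A^0.18 = 3/1.82 = 1.648
ln A = ln(1.648) / 0.18 = 0.4998 / 0.18 = 2.7765
A = e^2.7765 ≈ 16.06 hectares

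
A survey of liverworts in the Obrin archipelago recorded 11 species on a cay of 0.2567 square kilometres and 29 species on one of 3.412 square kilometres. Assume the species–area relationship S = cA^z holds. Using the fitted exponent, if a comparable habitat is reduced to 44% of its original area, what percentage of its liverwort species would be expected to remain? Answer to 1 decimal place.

73.5%

z = ln(29/11) / ln(3.412/0.2567) = 0.9694 / 2.5871 = 0.3747
S_new/S_old = (A_new/A_old)^z = 0.44^0.3747 = exp(0.3747 × -0.8210) = 0.7352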